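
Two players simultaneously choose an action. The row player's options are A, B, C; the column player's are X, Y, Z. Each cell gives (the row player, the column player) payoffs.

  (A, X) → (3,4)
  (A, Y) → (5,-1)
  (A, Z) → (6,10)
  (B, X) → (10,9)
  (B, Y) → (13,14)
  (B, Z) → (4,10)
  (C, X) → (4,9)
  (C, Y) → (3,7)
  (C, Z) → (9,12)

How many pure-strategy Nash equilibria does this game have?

2

(B, Y): the row player gets 13 (best alternative 5); the column player gets 14 (best alternative 10). Neither deviates — NE.
(C, Z): the row player gets 9 (best alternative 6); the column player gets 12 (best alternative 9). Neither deviates — NE.
(A, X) is not a NE: the row player would switch to B (10 > 3).
No other cell survives both best-response checks, so there are 2 pure NE.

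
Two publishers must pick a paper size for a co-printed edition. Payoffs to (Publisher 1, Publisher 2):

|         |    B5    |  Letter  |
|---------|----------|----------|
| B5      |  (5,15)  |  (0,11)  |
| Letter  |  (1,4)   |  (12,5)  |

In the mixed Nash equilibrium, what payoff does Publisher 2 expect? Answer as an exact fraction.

Publisher 1 mixes with probability p on B5, chosen so Publisher 2 is indifferent: 15p + 4(1−p) = 11p + 5(1−p) gives p = 1/5.
Publisher 2's expected payoff is 15·1/5 + 4·4/5 = 31/5.

31/5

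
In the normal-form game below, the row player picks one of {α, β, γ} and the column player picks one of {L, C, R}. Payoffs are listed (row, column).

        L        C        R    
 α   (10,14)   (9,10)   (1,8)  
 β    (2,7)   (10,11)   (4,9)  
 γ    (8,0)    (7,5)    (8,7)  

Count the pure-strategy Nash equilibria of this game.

3

(α, L): the row player gets 10 (best alternative 8); the column player gets 14 (best alternative 10). Neither deviates — NE.
(β, C): the row player gets 10 (best alternative 9); the column player gets 11 (best alternative 9). Neither deviates — NE.
(γ, R): the row player gets 8 (best alternative 4); the column player gets 7 (best alternative 5). Neither deviates — NE.
(β, L) is not a NE: the row player would switch to α (10 > 2).
No other cell survives both best-response checks, so there are 3 pure NE.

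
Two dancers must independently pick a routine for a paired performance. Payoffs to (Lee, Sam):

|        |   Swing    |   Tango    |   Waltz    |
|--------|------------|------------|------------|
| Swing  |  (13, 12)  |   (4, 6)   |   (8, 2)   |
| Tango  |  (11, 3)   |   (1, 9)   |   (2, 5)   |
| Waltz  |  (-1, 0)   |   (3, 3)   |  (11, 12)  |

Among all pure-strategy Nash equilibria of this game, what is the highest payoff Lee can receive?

Both Swing is a pure NE (Lee: 13 ≥ 11; Sam: 12 ≥ 6). Lee gets 13.
Both Waltz is a pure NE (Lee: 11 ≥ 8; Sam: 12 ≥ 3). Lee gets 11.
Every other cell has a profitable deviation for at least one player. Highest of {13, 11} is 13.

13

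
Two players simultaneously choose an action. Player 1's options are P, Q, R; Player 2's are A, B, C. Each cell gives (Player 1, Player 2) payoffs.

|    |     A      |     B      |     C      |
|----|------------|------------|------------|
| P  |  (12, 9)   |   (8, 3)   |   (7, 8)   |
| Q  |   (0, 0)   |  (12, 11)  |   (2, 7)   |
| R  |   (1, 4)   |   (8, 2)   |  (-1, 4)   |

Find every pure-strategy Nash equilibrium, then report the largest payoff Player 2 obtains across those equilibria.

11

(P, A) is a pure NE (Player 1: 12 ≥ 1; Player 2: 9 ≥ 8). Player 2 gets 9.
(Q, B) is a pure NE (Player 1: 12 ≥ 8; Player 2: 11 ≥ 7). Player 2 gets 11.
Every other cell has a profitable deviation for at least one player. Highest of {9, 11} is 11.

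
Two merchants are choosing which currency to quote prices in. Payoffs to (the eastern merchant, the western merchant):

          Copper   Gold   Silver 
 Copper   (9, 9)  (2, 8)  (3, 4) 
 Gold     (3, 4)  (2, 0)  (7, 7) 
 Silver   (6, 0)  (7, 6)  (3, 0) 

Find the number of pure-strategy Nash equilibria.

Both Copper: the eastern merchant gets 9 (best alternative 6); the western merchant gets 9 (best alternative 8). Neither deviates — NE.
(Gold, Silver): the eastern merchant gets 7 (best alternative 3); the western merchant gets 7 (best alternative 4). Neither deviates — NE.
(Silver, Gold): the eastern merchant gets 7 (best alternative 2); the western merchant gets 6 (best alternative 0). Neither deviates — NE.
Both Gold is not a NE: the eastern merchant would switch to Silver (7 > 2).
No other cell survives both best-response checks, so there are 3 pure NE.

3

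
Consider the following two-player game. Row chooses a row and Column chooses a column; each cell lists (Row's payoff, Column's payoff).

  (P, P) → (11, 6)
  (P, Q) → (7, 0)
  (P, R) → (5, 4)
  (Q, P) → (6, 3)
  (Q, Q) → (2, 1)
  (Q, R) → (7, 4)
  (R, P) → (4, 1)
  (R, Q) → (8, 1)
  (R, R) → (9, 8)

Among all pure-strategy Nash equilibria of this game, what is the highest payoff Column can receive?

8

Both P is a pure NE (Row: 11 ≥ 6; Column: 6 ≥ 4). Column gets 6.
Both R is a pure NE (Row: 9 ≥ 7; Column: 8 ≥ 1). Column gets 8.
Every other cell has a profitable deviation for at least one player. Highest of {6, 8} is 8.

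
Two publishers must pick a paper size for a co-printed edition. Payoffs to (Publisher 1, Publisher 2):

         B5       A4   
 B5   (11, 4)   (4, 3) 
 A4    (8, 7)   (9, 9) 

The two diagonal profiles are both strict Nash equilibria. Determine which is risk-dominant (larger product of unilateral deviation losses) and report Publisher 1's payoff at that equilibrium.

At both B5: Publisher 1 loses 11 − 8 = 3 by deviating; Publisher 2 loses 4 − 3 = 1. Product = 3·1 = 3.
At both A4: Publisher 1 loses 9 − 4 = 5 by deviating; Publisher 2 loses 9 − 7 = 2. Product = 5·2 = 10.
10 > 3, so both A4 is risk-dominant. Publisher 1's payoff there is 9.

9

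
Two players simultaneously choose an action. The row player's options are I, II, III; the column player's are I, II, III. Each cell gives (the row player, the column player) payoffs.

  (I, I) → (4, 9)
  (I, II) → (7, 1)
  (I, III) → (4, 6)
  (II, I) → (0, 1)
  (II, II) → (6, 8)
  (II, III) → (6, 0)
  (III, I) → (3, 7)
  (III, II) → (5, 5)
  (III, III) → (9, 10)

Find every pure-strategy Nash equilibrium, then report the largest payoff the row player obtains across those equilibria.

9

Both I is a pure NE (the row player: 4 ≥ 3; the column player: 9 ≥ 6). The row player gets 4.
Both III is a pure NE (the row player: 9 ≥ 6; the column player: 10 ≥ 7). The row player gets 9.
Every other cell has a profitable deviation for at least one player. Highest of {4, 9} is 9.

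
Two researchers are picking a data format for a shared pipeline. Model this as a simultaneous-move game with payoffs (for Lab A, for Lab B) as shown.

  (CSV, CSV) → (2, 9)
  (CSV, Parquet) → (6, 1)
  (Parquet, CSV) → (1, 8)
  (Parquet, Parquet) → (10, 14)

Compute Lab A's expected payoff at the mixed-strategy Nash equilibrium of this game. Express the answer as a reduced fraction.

Lab B mixes with probability q on CSV, chosen so Lab A is indifferent: 2q + 6(1−q) = 1q + 10(1−q) gives q = 4/5.
Lab A's expected payoff (from either row, since indifferent) is 2·4/5 + 6·1/5 = 14/5.

14/5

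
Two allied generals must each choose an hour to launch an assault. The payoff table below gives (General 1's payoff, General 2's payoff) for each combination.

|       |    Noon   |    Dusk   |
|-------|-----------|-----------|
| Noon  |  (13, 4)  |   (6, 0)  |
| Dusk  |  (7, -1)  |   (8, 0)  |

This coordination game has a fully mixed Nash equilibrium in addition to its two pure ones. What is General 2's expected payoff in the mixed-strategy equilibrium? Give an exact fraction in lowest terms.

0

General 1 mixes with probability p on Noon, chosen so General 2 is indifferent: 4p + (-1)(1−p) = 0p + 0(1−p) gives p = 1/5.
General 2's expected payoff is 4·1/5 + (-1)·4/5 = 0.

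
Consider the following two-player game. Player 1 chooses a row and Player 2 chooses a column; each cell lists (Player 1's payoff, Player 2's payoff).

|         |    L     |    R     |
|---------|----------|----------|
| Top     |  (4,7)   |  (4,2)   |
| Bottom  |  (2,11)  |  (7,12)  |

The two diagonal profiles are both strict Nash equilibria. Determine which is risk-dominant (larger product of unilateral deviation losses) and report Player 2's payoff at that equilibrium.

7

At (Top, L): Player 1 loses 4 − 2 = 2 by deviating; Player 2 loses 7 − 2 = 5. Product = 2·5 = 10.
At (Bottom, R): Player 1 loses 7 − 4 = 3 by deviating; Player 2 loses 12 − 11 = 1. Product = 3·1 = 3.
10 > 3, so (Top, L) is risk-dominant. Player 2's payoff there is 7.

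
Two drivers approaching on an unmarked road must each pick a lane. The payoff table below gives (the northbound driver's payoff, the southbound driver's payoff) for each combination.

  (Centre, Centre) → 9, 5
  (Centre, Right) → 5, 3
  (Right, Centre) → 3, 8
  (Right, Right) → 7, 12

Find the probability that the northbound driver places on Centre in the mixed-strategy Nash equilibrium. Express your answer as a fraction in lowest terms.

The northbound driver's mix p on Centre must make the southbound driver indifferent between Centre and Right.
The southbound driver's payoff from Centre: 5p + 8(1−p). From Right: 3p + 12(1−p).
Set equal: 2p = 4(1−p) → p = 4/6 = 2/3.

2/3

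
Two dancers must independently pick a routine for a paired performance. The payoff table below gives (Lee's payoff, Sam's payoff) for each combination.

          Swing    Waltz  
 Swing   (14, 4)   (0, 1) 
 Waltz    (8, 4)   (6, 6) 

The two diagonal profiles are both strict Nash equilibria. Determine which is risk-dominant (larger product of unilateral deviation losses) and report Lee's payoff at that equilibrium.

At both Swing: Lee loses 14 − 8 = 6 by deviating; Sam loses 4 − 1 = 3. Product = 6·3 = 18.
At both Waltz: Lee loses 6 − 0 = 6 by deviating; Sam loses 6 − 4 = 2. Product = 6·2 = 12.
18 > 12, so both Swing is risk-dominant. Lee's payoff there is 14.

14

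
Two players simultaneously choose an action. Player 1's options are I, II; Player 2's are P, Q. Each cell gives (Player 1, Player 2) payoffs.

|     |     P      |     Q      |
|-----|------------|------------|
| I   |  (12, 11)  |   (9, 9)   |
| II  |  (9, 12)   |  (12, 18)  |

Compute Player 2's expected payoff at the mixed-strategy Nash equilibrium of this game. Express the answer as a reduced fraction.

45/4

Player 1 mixes with probability p on I, chosen so Player 2 is indifferent: 11p + 12(1−p) = 9p + 18(1−p) gives p = 3/4.
Player 2's expected payoff is 11·3/4 + 12·1/4 = 45/4.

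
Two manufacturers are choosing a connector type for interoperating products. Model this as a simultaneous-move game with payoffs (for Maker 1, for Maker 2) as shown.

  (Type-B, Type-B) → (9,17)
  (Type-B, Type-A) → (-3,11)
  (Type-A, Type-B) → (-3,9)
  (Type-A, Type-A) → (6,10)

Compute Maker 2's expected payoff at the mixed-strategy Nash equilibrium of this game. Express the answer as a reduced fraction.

Maker 1 mixes with probability p on Type-B, chosen so Maker 2 is indifferent: 17p + 9(1−p) = 11p + 10(1−p) gives p = 1/7.
Maker 2's expected payoff is 17·1/7 + 9·6/7 = 71/7.

71/7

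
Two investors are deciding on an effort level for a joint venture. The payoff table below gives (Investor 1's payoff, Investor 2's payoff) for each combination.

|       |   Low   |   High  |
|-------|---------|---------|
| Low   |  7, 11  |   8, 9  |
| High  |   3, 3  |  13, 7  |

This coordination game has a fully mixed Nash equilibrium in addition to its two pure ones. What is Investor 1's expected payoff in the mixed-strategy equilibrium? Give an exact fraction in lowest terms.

67/9

Investor 2 mixes with probability q on Low, chosen so Investor 1 is indifferent: 7q + 8(1−q) = 3q + 13(1−q) gives q = 5/9.
Investor 1's expected payoff (from either row, since indifferent) is 7·5/9 + 8·4/9 = 67/9.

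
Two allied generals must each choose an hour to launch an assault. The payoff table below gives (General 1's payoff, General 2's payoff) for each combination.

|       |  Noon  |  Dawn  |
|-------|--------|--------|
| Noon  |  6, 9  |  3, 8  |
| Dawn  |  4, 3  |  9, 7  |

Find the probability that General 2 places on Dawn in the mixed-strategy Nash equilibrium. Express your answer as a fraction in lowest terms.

General 2's mix q on Noon must make General 1 indifferent between Noon and Dawn.
General 1's payoff from Noon: 6q + 3(1−q). From Dawn: 4q + 9(1−q).
Set equal: 2q = 6(1−q) → q = 6/8 = 3/4.
Probability on Dawn is 1 − 3/4 = 1/4.

1/4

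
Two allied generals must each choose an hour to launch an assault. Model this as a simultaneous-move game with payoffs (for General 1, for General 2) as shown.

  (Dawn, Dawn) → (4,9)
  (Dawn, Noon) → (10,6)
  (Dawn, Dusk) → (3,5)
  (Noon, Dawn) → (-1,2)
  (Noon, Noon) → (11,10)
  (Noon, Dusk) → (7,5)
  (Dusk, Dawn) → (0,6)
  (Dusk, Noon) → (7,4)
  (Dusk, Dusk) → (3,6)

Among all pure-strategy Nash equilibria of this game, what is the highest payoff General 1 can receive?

Both Dawn is a pure NE (General 1: 4 ≥ 0; General 2: 9 ≥ 6). General 1 gets 4.
Both Noon is a pure NE (General 1: 11 ≥ 10; General 2: 10 ≥ 5). General 1 gets 11.
Every other cell has a profitable deviation for at least one player. Highest of {4, 11} is 11.

11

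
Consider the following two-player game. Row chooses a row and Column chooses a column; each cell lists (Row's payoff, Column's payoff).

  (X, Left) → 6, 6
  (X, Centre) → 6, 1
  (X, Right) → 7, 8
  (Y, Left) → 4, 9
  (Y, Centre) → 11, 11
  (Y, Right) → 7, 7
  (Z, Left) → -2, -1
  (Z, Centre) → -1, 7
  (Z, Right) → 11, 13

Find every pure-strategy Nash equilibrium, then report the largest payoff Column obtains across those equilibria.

(Y, Centre) is a pure NE (Row: 11 ≥ 6; Column: 11 ≥ 9). Column gets 11.
(Z, Right) is a pure NE (Row: 11 ≥ 7; Column: 13 ≥ 7). Column gets 13.
Every other cell has a profitable deviation for at least one player. Highest of {11, 13} is 13.

13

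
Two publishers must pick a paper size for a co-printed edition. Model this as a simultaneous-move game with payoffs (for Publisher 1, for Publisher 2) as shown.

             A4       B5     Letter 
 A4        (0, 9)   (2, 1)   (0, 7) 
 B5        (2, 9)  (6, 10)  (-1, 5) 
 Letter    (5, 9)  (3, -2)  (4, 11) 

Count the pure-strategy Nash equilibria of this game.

Both B5: Publisher 1 gets 6 (best alternative 3); Publisher 2 gets 10 (best alternative 9). Neither deviates — NE.
Both Letter: Publisher 1 gets 4 (best alternative 0); Publisher 2 gets 11 (best alternative 9). Neither deviates — NE.
Both A4 is not a NE: Publisher 1 would switch to Letter (5 > 0).
No other cell survives both best-response checks, so there are 2 pure NE.

2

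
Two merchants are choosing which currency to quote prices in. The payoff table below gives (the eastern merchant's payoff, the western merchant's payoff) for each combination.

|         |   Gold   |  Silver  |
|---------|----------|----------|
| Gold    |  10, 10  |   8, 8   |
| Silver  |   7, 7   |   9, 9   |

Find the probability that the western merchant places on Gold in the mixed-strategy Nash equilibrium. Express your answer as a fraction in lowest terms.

The western merchant's mix q on Gold must make the eastern merchant indifferent between Gold and Silver.
The eastern merchant's payoff from Gold: 10q + 8(1−q). From Silver: 7q + 9(1−q).
Set equal: 3q = 1(1−q) → q = 1/4.

1/4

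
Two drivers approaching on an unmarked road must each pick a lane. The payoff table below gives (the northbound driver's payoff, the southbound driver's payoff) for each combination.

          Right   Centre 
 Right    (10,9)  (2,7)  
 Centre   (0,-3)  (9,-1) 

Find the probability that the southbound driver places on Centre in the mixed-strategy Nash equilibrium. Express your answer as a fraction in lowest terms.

The southbound driver's mix q on Right must make the northbound driver indifferent between Right and Centre.
The northbound driver's payoff from Right: 10q + 2(1−q). From Centre: 0q + 9(1−q).
Set equal: 10q = 7(1−q) → q = 7/17.
Probability on Centre is 1 − 7/17 = 10/17.

10/17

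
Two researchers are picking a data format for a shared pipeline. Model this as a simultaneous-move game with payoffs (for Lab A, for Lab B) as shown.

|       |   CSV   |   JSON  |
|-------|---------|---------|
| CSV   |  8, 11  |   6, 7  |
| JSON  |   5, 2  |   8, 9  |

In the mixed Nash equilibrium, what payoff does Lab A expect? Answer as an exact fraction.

34/5

Lab B mixes with probability q on CSV, chosen so Lab A is indifferent: 8q + 6(1−q) = 5q + 8(1−q) gives q = 2/5.
Lab A's expected payoff (from either row, since indifferent) is 8·2/5 + 6·3/5 = 34/5.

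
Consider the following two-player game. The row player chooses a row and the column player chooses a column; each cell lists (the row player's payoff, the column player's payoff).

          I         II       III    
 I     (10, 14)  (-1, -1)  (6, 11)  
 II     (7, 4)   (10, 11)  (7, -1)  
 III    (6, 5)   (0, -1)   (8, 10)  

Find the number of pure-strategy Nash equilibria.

3

Both I: the row player gets 10 (best alternative 7); the column player gets 14 (best alternative 11). Neither deviates — NE.
Both II: the row player gets 10 (best alternative 0); the column player gets 11 (best alternative 4). Neither deviates — NE.
Both III: the row player gets 8 (best alternative 7); the column player gets 10 (best alternative 5). Neither deviates — NE.
(II, III) is not a NE: the row player would switch to III (8 > 7).
No other cell survives both best-response checks, so there are 3 pure NE.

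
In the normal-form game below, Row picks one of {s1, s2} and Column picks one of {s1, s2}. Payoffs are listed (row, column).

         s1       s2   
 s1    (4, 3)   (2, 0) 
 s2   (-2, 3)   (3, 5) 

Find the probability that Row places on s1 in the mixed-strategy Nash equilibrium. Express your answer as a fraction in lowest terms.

2/5

Row's mix p on s1 must make Column indifferent between s1 and s2.
Column's payoff from s1: 3p + 3(1−p). From s2: 0p + 5(1−p).
Set equal: 3p = 2(1−p) → p = 2/5.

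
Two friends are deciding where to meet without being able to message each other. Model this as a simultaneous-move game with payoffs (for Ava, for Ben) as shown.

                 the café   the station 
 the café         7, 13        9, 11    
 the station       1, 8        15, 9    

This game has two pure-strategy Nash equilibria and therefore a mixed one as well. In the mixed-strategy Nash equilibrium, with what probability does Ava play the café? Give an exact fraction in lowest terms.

1/3

Ava's mix p on the café must make Ben indifferent between the café and the station.
Ben's payoff from the café: 13p + 8(1−p). From the station: 11p + 9(1−p).
Set equal: 2p = 1(1−p) → p = 1/3.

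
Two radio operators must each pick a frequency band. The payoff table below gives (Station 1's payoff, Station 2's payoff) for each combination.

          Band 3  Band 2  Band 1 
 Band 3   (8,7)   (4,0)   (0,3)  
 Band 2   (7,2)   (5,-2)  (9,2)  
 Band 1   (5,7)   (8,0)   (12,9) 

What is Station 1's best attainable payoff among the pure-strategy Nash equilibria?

Both Band 3 is a pure NE (Station 1: 8 ≥ 7; Station 2: 7 ≥ 3). Station 1 gets 8.
Both Band 1 is a pure NE (Station 1: 12 ≥ 9; Station 2: 9 ≥ 7). Station 1 gets 12.
Every other cell has a profitable deviation for at least one player. Highest of {8, 12} is 12.

12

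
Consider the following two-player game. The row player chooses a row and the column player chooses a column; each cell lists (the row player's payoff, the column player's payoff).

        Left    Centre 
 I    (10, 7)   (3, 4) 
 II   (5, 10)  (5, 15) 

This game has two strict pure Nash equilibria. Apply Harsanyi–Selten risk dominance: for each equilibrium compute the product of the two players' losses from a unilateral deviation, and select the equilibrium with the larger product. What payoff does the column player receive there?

At (I, Left): the row player loses 10 − 5 = 5 by deviating; the column player loses 7 − 4 = 3. Product = 5·3 = 15.
At (II, Centre): the row player loses 5 − 3 = 2 by deviating; the column player loses 15 − 10 = 5. Product = 2·5 = 10.
15 > 10, so (I, Left) is risk-dominant. The column player's payoff there is 7.

7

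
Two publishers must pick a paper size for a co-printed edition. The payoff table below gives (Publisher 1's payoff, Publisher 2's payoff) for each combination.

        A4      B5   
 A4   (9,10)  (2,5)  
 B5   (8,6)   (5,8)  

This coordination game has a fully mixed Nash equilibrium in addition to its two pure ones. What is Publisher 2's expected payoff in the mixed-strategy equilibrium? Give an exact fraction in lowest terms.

50/7

Publisher 1 mixes with probability p on A4, chosen so Publisher 2 is indifferent: 10p + 6(1−p) = 5p + 8(1−p) gives p = 2/7.
Publisher 2's expected payoff is 10·2/7 + 6·5/7 = 50/7.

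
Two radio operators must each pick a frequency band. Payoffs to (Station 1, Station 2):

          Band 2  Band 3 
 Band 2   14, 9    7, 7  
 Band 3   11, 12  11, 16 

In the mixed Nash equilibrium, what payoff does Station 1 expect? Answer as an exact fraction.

Station 2 mixes with probability q on Band 2, chosen so Station 1 is indifferent: 14q + 7(1−q) = 11q + 11(1−q) gives q = 4/7.
Station 1's expected payoff (from either row, since indifferent) is 14·4/7 + 7·3/7 = 11.

11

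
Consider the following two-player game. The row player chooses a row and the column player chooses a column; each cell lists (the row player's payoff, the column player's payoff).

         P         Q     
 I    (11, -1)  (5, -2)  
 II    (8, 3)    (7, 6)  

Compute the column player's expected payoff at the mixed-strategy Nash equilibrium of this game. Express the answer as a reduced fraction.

0

The row player mixes with probability p on I, chosen so the column player is indifferent: (-1)p + 3(1−p) = (-2)p + 6(1−p) gives p = 3/4.
The column player's expected payoff is (-1)·3/4 + 3·1/4 = 0.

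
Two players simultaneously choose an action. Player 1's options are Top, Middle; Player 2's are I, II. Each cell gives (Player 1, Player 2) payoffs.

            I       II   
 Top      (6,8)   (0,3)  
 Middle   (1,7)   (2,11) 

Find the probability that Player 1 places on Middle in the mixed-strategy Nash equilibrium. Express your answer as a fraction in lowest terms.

Player 1's mix p on Top must make Player 2 indifferent between I and II.
Player 2's payoff from I: 8p + 7(1−p). From II: 3p + 11(1−p).
Set equal: 5p = 4(1−p) → p = 4/9.
Probability on Middle is 1 − 4/9 = 5/9.

5/9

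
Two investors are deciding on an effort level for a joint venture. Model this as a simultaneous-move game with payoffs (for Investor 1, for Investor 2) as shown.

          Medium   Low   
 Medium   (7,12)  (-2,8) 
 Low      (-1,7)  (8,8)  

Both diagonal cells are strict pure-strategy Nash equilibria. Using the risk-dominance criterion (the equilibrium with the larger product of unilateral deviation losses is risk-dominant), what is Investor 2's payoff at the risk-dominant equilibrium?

12

At both Medium: Investor 1 loses 7 − (-1) = 8 by deviating; Investor 2 loses 12 − 8 = 4. Product = 8·4 = 32.
At both Low: Investor 1 loses 8 − (-2) = 10 by deviating; Investor 2 loses 8 − 7 = 1. Product = 10·1 = 10.
32 > 10, so both Medium is risk-dominant. Investor 2's payoff there is 12.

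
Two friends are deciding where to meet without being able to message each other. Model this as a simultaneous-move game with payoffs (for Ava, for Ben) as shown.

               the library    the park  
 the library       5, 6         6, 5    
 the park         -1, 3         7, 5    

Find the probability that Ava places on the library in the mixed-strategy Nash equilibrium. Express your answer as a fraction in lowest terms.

2/3

Ava's mix p on the library must make Ben indifferent between the library and the park.
Ben's payoff from the library: 6p + 3(1−p). From the park: 5p + 5(1−p).
Set equal: 1p = 2(1−p) → p = 2/3.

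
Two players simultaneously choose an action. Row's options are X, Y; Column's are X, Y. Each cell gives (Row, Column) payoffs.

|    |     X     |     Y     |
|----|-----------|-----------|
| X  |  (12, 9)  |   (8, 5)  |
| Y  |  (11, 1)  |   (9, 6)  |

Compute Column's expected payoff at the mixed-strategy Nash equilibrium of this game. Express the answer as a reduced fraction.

Row mixes with probability p on X, chosen so Column is indifferent: 9p + 1(1−p) = 5p + 6(1−p) gives p = 5/9.
Column's expected payoff is 9·5/9 + 1·4/9 = 49/9.

49/9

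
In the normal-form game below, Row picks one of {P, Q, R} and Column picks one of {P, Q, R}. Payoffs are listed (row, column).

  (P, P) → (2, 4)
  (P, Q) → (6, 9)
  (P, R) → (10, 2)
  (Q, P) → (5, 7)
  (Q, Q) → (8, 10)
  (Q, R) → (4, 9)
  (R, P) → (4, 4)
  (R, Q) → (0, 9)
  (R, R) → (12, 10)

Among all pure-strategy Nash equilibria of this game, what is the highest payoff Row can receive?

Both Q is a pure NE (Row: 8 ≥ 6; Column: 10 ≥ 9). Row gets 8.
Both R is a pure NE (Row: 12 ≥ 10; Column: 10 ≥ 9). Row gets 12.
Every other cell has a profitable deviation for at least one player. Highest of {8, 12} is 12.

12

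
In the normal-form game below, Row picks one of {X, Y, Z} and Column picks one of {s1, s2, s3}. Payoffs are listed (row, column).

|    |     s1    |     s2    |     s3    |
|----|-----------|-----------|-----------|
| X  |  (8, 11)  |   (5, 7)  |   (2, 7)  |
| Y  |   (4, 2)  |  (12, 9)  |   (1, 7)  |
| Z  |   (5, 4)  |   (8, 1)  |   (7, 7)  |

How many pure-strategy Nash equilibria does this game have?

3

(X, s1): Row gets 8 (best alternative 5); Column gets 11 (best alternative 7). Neither deviates — NE.
(Y, s2): Row gets 12 (best alternative 8); Column gets 9 (best alternative 7). Neither deviates — NE.
(Z, s3): Row gets 7 (best alternative 2); Column gets 7 (best alternative 4). Neither deviates — NE.
(Y, s1) is not a NE: Row would switch to X (8 > 4).
No other cell survives both best-response checks, so there are 3 pure NE.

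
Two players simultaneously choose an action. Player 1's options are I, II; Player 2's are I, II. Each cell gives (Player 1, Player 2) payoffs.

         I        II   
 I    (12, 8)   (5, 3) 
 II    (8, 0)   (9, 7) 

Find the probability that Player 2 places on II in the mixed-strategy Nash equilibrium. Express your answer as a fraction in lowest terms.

Player 2's mix q on I must make Player 1 indifferent between I and II.
Player 1's payoff from I: 12q + 5(1−q). From II: 8q + 9(1−q).
Set equal: 4q = 4(1−q) → q = 4/8 = 1/2.
Probability on II is 1 − 1/2 = 1/2.

1/2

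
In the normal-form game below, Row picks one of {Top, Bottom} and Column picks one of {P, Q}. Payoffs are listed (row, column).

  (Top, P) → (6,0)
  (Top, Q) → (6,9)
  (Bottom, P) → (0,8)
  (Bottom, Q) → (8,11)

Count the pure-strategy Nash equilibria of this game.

(Bottom, Q): Row gets 8 (best alternative 6); Column gets 11 (best alternative 8). Neither deviates — NE.
(Top, P) is not a NE: Column would switch to Q (9 > 0).
No other cell survives both best-response checks, so there is 1 pure NE.

1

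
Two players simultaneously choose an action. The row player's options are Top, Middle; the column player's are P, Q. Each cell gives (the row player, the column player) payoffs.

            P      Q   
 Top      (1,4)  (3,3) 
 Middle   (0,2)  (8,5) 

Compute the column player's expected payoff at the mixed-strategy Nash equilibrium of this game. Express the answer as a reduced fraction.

The row player mixes with probability p on Top, chosen so the column player is indifferent: 4p + 2(1−p) = 3p + 5(1−p) gives p = 3/4.
The column player's expected payoff is 4·3/4 + 2·1/4 = 7/2.

7/2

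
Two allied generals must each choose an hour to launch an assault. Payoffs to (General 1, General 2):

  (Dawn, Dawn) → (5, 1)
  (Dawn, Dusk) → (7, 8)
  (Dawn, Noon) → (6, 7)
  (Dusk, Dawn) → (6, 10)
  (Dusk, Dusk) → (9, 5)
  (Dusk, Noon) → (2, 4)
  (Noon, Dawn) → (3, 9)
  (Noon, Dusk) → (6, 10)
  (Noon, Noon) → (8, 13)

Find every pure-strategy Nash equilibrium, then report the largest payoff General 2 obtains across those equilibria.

(Dusk, Dawn) is a pure NE (General 1: 6 ≥ 5; General 2: 10 ≥ 5). General 2 gets 10.
Both Noon is a pure NE (General 1: 8 ≥ 6; General 2: 13 ≥ 10). General 2 gets 13.
Every other cell has a profitable deviation for at least one player. Highest of {10, 13} is 13.

13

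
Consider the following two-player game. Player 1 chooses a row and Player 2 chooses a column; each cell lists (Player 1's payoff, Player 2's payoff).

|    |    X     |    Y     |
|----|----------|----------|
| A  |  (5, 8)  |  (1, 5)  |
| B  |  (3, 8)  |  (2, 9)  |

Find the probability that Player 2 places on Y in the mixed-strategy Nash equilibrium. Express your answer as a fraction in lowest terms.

2/3

Player 2's mix q on X must make Player 1 indifferent between A and B.
Player 1's payoff from A: 5q + 1(1−q). From B: 3q + 2(1−q).
Set equal: 2q = 1(1−q) → q = 1/3.
Probability on Y is 1 − 1/3 = 2/3.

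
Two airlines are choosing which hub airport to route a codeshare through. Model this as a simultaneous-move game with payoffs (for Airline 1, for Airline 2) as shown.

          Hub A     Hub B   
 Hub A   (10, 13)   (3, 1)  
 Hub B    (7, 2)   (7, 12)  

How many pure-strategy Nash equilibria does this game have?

2

Both Hub A: Airline 1 gets 10 (best alternative 7); Airline 2 gets 13 (best alternative 1). Neither deviates — NE.
Both Hub B: Airline 1 gets 7 (best alternative 3); Airline 2 gets 12 (best alternative 2). Neither deviates — NE.
(Hub A, Hub B) is not a NE: Airline 1 would switch to Hub B (7 > 3).
No other cell survives both best-response checks, so there are 2 pure NE.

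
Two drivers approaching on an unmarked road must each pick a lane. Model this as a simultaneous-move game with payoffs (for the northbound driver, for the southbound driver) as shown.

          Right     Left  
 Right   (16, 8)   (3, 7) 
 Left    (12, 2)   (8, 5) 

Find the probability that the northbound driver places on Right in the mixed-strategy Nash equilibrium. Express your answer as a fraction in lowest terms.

The northbound driver's mix p on Right must make the southbound driver indifferent between Right and Left.
The southbound driver's payoff from Right: 8p + 2(1−p). From Left: 7p + 5(1−p).
Set equal: 1p = 3(1−p) → p = 3/4.

3/4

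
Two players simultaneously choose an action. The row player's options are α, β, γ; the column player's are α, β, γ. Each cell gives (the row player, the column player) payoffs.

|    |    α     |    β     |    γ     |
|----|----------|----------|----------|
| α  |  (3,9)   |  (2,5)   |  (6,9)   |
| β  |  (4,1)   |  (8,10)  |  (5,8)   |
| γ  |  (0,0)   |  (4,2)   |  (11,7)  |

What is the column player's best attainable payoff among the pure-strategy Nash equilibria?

Both β is a pure NE (the row player: 8 ≥ 4; the column player: 10 ≥ 8). The column player gets 10.
Both γ is a pure NE (the row player: 11 ≥ 6; the column player: 7 ≥ 2). The column player gets 7.
Every other cell has a profitable deviation for at least one player. Highest of {10, 7} is 10.

10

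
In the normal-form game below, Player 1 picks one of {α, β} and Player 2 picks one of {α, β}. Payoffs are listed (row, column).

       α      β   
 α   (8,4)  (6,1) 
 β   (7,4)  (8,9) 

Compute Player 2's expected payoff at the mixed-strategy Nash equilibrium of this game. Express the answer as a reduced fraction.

4

Player 1 mixes with probability p on α, chosen so Player 2 is indifferent: 4p + 4(1−p) = 1p + 9(1−p) gives p = 5/8.
Player 2's expected payoff is 4·5/8 + 4·3/8 = 4.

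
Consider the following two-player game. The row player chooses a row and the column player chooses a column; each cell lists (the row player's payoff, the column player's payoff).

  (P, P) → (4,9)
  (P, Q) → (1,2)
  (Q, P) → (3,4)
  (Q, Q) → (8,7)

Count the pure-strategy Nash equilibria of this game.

2

Both P: the row player gets 4 (best alternative 3); the column player gets 9 (best alternative 2). Neither deviates — NE.
Both Q: the row player gets 8 (best alternative 1); the column player gets 7 (best alternative 4). Neither deviates — NE.
(Q, P) is not a NE: the row player would switch to P (4 > 3).
No other cell survives both best-response checks, so there are 2 pure NE.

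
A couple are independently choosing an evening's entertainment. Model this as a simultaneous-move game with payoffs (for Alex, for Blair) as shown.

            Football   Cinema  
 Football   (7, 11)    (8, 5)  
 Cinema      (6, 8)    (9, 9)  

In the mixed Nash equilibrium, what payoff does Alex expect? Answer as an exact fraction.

Blair mixes with probability q on Football, chosen so Alex is indifferent: 7q + 8(1−q) = 6q + 9(1−q) gives q = 1/2.
Alex's expected payoff (from either row, since indifferent) is 7·1/2 + 8·1/2 = 15/2.

15/2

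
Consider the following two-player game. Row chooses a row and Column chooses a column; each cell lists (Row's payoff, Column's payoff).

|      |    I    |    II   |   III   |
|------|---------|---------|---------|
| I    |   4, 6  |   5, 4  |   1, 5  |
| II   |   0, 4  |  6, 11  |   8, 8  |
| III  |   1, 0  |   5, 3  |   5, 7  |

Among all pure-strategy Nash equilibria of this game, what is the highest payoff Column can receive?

Both I is a pure NE (Row: 4 ≥ 1; Column: 6 ≥ 5). Column gets 6.
Both II is a pure NE (Row: 6 ≥ 5; Column: 11 ≥ 8). Column gets 11.
Every other cell has a profitable deviation for at least one player. Highest of {6, 11} is 11.

11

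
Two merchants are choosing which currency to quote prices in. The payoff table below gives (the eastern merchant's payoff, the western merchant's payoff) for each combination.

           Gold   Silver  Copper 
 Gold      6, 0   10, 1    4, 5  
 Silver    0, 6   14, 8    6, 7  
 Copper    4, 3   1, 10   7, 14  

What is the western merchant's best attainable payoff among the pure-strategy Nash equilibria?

14

Both Silver is a pure NE (the eastern merchant: 14 ≥ 10; the western merchant: 8 ≥ 7). The western merchant gets 8.
Both Copper is a pure NE (the eastern merchant: 7 ≥ 6; the western merchant: 14 ≥ 10). The western merchant gets 14.
Every other cell has a profitable deviation for at least one player. Highest of {8, 14} is 14.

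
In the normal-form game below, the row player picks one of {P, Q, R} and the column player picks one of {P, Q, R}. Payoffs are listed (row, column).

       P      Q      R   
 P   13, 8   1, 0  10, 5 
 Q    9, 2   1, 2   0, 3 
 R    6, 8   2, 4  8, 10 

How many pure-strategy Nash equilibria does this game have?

1

Both P: the row player gets 13 (best alternative 9); the column player gets 8 (best alternative 5). Neither deviates — NE.
Both Q is not a NE: the row player would switch to R (2 > 1).
No other cell survives both best-response checks, so there is 1 pure NE.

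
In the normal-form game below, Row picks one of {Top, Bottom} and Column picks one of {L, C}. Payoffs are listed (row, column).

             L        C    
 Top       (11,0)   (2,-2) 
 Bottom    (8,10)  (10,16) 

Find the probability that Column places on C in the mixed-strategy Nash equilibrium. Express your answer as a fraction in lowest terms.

Column's mix q on L must make Row indifferent between Top and Bottom.
Row's payoff from Top: 11q + 2(1−q). From Bottom: 8q + 10(1−q).
Set equal: 3q = 8(1−q) → q = 8/11.
Probability on C is 1 − 8/11 = 3/11.

3/11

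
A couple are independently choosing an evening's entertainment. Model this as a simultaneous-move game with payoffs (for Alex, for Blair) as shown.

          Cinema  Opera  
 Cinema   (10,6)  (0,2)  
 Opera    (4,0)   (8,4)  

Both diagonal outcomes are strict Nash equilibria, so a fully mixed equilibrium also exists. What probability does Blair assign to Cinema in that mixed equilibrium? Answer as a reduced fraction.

Blair's mix q on Cinema must make Alex indifferent between Cinema and Opera.
Alex's payoff from Cinema: 10q + 0(1−q). From Opera: 4q + 8(1−q).
Set equal: 6q = 8(1−q) → q = 8/14 = 4/7.

4/7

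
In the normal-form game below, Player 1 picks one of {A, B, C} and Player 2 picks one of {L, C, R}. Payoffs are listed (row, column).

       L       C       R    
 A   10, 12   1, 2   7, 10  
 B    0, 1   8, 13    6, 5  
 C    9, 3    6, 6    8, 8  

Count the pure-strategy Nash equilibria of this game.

(A, L): Player 1 gets 10 (best alternative 9); Player 2 gets 12 (best alternative 10). Neither deviates — NE.
(B, C): Player 1 gets 8 (best alternative 6); Player 2 gets 13 (best alternative 5). Neither deviates — NE.
(C, R): Player 1 gets 8 (best alternative 7); Player 2 gets 8 (best alternative 6). Neither deviates — NE.
(B, L) is not a NE: Player 1 would switch to A (10 > 0).
No other cell survives both best-response checks, so there are 3 pure NE.

3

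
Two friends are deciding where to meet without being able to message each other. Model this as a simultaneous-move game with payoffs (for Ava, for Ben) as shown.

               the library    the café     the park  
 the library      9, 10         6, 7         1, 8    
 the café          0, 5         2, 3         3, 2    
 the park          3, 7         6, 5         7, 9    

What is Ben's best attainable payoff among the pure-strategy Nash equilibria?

Both the library is a pure NE (Ava: 9 ≥ 3; Ben: 10 ≥ 8). Ben gets 10.
Both the park is a pure NE (Ava: 7 ≥ 3; Ben: 9 ≥ 7). Ben gets 9.
Every other cell has a profitable deviation for at least one player. Highest of {10, 9} is 10.

10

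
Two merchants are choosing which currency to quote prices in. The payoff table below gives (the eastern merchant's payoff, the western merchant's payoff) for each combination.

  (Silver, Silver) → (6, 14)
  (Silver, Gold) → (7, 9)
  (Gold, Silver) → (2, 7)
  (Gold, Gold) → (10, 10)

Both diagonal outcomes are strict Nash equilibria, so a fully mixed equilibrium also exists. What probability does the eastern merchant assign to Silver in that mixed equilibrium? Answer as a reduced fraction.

The eastern merchant's mix p on Silver must make the western merchant indifferent between Silver and Gold.
The western merchant's payoff from Silver: 14p + 7(1−p). From Gold: 9p + 10(1−p).
Set equal: 5p = 3(1−p) → p = 3/8.

3/8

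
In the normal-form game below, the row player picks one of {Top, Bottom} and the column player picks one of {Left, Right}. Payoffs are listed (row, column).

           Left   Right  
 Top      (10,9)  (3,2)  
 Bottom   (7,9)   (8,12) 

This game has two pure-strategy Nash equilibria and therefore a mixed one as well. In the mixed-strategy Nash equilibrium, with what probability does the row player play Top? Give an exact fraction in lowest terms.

The row player's mix p on Top must make the column player indifferent between Left and Right.
The column player's payoff from Left: 9p + 9(1−p). From Right: 2p + 12(1−p).
Set equal: 7p = 3(1−p) → p = 3/10.

3/10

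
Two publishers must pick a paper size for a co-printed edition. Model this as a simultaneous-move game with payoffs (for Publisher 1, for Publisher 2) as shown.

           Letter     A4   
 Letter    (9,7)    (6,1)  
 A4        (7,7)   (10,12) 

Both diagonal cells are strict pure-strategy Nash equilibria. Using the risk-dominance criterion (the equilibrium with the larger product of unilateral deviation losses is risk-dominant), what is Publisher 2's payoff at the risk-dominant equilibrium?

12

At both Letter: Publisher 1 loses 9 − 7 = 2 by deviating; Publisher 2 loses 7 − 1 = 6. Product = 2·6 = 12.
At both A4: Publisher 1 loses 10 − 6 = 4 by deviating; Publisher 2 loses 12 − 7 = 5. Product = 4·5 = 20.
20 > 12, so both A4 is risk-dominant. Publisher 2's payoff there is 12.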